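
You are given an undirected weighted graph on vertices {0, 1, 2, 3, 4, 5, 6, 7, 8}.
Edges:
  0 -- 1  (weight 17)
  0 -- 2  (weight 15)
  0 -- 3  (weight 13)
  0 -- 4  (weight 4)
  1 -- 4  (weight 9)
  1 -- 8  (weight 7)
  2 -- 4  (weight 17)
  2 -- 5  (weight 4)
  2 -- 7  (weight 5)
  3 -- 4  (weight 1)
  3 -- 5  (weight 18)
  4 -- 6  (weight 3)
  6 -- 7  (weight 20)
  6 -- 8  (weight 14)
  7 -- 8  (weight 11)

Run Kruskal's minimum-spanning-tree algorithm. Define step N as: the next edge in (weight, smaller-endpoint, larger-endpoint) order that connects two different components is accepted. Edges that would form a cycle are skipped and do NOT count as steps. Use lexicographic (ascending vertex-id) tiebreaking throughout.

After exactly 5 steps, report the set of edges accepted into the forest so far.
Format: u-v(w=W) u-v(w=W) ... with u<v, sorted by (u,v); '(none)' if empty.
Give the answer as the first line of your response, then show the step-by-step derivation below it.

0-4(w=4) 2-5(w=4) 2-7(w=5) 3-4(w=1) 4-6(w=3)

step 1: add edge 3-4 (w=1); MST = {3-4(w=1)}
step 2: add edge 4-6 (w=3); MST = {3-4(w=1) 4-6(w=3)}
step 3: add edge 0-4 (w=4); MST = {0-4(w=4) 3-4(w=1) 4-6(w=3)}
step 4: add edge 2-5 (w=4); MST = {0-4(w=4) 2-5(w=4) 3-4(w=1) 4-6(w=3)}
step 5: add edge 2-7 (w=5); MST = {0-4(w=4) 2-5(w=4) 2-7(w=5) 3-4(w=1) 4-6(w=3)}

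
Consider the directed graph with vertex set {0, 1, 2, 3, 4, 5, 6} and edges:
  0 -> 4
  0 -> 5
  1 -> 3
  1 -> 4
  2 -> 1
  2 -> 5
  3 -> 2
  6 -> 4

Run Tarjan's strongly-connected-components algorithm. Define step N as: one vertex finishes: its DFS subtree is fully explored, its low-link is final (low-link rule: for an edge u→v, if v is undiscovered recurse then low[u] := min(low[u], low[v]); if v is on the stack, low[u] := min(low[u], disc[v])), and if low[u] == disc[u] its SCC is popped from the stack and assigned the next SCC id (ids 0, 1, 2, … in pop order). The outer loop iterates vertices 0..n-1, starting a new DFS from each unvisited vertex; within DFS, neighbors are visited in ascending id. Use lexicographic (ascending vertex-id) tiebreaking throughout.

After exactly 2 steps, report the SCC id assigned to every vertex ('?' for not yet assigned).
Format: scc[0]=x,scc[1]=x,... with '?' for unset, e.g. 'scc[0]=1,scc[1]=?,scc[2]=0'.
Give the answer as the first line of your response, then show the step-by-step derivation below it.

scc[0]=?,scc[1]=?,scc[2]=?,scc[3]=?,scc[4]=0,scc[5]=1,scc[6]=?

step 1: low=(low[0]=0,low[1]=?,low[2]=?,low[3]=?,low[4]=1,low[5]=?,low[6]=?); scc=(scc[0]=?,scc[1]=?,scc[2]=?,scc[3]=?,scc[4]=0,scc[5]=?,scc[6]=?)
step 2: low=(low[0]=0,low[1]=?,low[2]=?,low[3]=?,low[4]=1,low[5]=2,low[6]=?); scc=(scc[0]=?,scc[1]=?,scc[2]=?,scc[3]=?,scc[4]=0,scc[5]=1,scc[6]=?)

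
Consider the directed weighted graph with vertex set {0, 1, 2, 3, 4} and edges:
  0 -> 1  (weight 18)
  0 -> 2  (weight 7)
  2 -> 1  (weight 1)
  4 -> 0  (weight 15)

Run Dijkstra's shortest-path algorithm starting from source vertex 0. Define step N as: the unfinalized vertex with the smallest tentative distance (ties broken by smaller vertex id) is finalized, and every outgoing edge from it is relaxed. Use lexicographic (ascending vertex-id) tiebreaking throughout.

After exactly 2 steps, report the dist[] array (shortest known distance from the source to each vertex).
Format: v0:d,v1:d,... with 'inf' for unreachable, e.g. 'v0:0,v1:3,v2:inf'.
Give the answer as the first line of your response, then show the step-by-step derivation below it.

v0:0,v1:8,v2:7,v3:inf,v4:inf

step 1: dist = v0:0,v1:18,v2:7,v3:inf,v4:inf
step 2: dist = v0:0,v1:8,v2:7,v3:inf,v4:inf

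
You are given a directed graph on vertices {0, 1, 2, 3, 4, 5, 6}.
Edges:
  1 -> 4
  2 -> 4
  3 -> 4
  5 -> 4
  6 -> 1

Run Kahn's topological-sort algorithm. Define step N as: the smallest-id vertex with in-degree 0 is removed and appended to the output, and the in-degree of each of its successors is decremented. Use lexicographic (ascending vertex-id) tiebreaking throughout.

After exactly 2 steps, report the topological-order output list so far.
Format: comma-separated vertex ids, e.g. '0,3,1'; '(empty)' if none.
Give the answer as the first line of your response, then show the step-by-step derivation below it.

0,2

step 1: output 0; order=[0]; indeg=(0,1,0,0,4,0,0)
step 2: output 2; order=[0,2]; indeg=(0,1,0,0,3,0,0)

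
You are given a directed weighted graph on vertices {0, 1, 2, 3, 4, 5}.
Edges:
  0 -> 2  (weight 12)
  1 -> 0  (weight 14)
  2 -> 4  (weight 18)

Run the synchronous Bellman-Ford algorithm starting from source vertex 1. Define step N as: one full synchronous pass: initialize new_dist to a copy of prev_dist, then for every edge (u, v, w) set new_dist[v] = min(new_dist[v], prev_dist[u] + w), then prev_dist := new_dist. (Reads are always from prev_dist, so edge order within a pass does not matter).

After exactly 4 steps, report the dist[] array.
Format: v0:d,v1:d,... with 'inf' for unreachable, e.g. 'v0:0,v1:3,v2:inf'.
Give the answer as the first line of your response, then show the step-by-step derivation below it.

v0:14,v1:0,v2:26,v3:inf,v4:44,v5:inf

step 1: dist = v0:14,v1:0,v2:inf,v3:inf,v4:inf,v5:inf
step 2: dist = v0:14,v1:0,v2:26,v3:inf,v4:inf,v5:inf
step 3: dist = v0:14,v1:0,v2:26,v3:inf,v4:44,v5:inf
step 4: dist = v0:14,v1:0,v2:26,v3:inf,v4:44,v5:inf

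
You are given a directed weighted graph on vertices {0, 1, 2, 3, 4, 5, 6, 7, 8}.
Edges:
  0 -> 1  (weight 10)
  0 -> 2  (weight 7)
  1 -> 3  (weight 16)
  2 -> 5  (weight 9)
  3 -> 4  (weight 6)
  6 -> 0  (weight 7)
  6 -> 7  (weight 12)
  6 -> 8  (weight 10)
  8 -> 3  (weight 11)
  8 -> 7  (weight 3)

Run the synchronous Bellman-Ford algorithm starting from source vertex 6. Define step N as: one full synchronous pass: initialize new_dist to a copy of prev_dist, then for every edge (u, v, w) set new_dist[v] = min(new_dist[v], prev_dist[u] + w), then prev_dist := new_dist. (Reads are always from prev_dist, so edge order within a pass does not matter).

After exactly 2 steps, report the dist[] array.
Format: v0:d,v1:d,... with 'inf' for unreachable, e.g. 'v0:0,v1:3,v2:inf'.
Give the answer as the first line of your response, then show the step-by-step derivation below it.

v0:7,v1:17,v2:14,v3:21,v4:inf,v5:inf,v6:0,v7:12,v8:10

step 1: dist = v0:7,v1:inf,v2:inf,v3:inf,v4:inf,v5:inf,v6:0,v7:12,v8:10
step 2: dist = v0:7,v1:17,v2:14,v3:21,v4:inf,v5:inf,v6:0,v7:12,v8:10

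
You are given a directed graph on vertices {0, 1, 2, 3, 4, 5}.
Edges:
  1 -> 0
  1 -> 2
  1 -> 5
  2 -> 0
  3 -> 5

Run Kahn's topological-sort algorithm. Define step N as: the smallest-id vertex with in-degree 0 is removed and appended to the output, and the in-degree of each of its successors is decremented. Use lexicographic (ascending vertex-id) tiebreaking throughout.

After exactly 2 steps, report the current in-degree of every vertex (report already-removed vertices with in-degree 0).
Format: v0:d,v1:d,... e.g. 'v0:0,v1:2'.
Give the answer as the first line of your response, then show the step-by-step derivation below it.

v0:0,v1:0,v2:0,v3:0,v4:0,v5:1

step 1: output 1; order=[1]; indeg=(1,0,0,0,0,1)
step 2: output 2; order=[1,2]; indeg=(0,0,0,0,0,1)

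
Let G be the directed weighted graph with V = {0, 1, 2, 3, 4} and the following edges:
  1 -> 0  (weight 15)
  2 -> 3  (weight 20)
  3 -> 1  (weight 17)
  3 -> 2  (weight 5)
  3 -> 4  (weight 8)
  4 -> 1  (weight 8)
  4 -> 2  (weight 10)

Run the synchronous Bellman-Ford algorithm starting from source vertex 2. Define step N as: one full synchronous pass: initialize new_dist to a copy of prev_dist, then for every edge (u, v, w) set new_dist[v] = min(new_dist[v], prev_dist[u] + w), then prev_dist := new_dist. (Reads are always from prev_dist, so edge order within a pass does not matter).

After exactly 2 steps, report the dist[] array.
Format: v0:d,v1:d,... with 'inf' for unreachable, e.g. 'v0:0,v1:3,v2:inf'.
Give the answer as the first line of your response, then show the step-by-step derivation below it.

v0:inf,v1:37,v2:0,v3:20,v4:28

step 1: dist = v0:inf,v1:inf,v2:0,v3:20,v4:inf
step 2: dist = v0:inf,v1:37,v2:0,v3:20,v4:28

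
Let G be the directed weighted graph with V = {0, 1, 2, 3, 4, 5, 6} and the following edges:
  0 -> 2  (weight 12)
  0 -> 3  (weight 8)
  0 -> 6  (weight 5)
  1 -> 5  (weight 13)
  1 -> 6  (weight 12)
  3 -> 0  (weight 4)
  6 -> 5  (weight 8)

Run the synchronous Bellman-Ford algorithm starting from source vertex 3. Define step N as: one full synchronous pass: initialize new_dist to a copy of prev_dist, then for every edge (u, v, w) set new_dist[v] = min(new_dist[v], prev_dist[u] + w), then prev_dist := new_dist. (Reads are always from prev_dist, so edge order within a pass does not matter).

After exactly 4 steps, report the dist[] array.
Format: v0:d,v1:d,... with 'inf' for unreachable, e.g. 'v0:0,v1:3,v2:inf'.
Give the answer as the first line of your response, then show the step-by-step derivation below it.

v0:4,v1:inf,v2:16,v3:0,v4:inf,v5:17,v6:9

step 1: dist = v0:4,v1:inf,v2:inf,v3:0,v4:inf,v5:inf,v6:inf
step 2: dist = v0:4,v1:inf,v2:16,v3:0,v4:inf,v5:inf,v6:9
step 3: dist = v0:4,v1:inf,v2:16,v3:0,v4:inf,v5:17,v6:9
step 4: dist = v0:4,v1:inf,v2:16,v3:0,v4:inf,v5:17,v6:9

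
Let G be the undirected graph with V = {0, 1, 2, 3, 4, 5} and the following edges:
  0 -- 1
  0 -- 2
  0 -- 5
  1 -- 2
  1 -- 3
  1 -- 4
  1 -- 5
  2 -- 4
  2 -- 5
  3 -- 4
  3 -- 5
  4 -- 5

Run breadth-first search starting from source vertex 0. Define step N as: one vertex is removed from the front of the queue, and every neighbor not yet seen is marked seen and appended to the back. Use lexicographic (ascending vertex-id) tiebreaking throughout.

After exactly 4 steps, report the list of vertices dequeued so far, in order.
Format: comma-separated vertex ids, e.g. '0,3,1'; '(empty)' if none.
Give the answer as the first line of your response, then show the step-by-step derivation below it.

0,1,2,5

step 1: dequeue 0; queue=[1,2,5]; order=0
step 2: dequeue 1; queue=[2,5,3,4]; order=0,1
step 3: dequeue 2; queue=[5,3,4]; order=0,1,2
step 4: dequeue 5; queue=[3,4]; order=0,1,2,5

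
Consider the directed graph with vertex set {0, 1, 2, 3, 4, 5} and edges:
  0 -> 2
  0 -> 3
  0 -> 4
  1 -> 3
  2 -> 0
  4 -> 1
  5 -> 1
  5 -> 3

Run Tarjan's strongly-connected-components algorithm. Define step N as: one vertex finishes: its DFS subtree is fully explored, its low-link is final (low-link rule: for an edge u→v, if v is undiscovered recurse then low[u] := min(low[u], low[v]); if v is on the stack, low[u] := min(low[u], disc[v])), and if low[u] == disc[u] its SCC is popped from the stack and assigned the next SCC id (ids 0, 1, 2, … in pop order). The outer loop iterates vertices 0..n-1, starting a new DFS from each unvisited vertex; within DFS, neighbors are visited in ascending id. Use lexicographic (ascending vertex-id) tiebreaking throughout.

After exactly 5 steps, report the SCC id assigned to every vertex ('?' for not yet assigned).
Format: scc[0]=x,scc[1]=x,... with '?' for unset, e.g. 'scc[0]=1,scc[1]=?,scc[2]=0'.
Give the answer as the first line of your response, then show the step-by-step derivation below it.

scc[0]=3,scc[1]=1,scc[2]=3,scc[3]=0,scc[4]=2,scc[5]=?

step 1: low=(low[0]=0,low[1]=?,low[2]=0,low[3]=?,low[4]=?,low[5]=?); scc=(scc[0]=?,scc[1]=?,scc[2]=?,scc[3]=?,scc[4]=?,scc[5]=?)
step 2: low=(low[0]=0,low[1]=?,low[2]=0,low[3]=2,low[4]=?,low[5]=?); scc=(scc[0]=?,scc[1]=?,scc[2]=?,scc[3]=0,scc[4]=?,scc[5]=?)
step 3: low=(low[0]=0,low[1]=4,low[2]=0,low[3]=2,low[4]=3,low[5]=?); scc=(scc[0]=?,scc[1]=1,scc[2]=?,scc[3]=0,scc[4]=?,scc[5]=?)
step 4: low=(low[0]=0,low[1]=4,low[2]=0,low[3]=2,low[4]=3,low[5]=?); scc=(scc[0]=?,scc[1]=1,scc[2]=?,scc[3]=0,scc[4]=2,scc[5]=?)
step 5: low=(low[0]=0,low[1]=4,low[2]=0,low[3]=2,low[4]=3,low[5]=?); scc=(scc[0]=3,scc[1]=1,scc[2]=3,scc[3]=0,scc[4]=2,scc[5]=?)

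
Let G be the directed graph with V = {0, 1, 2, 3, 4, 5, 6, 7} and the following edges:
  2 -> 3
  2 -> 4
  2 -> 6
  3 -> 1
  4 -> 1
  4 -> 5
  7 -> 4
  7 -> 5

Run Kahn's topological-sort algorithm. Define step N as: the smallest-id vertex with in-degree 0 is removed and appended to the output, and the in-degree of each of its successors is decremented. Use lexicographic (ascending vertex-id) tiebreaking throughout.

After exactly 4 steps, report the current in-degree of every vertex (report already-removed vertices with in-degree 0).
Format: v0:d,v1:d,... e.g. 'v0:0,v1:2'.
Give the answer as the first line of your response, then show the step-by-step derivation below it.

v0:0,v1:1,v2:0,v3:0,v4:1,v5:2,v6:0,v7:0

step 1: output 0; order=[0]; indeg=(0,2,0,1,2,2,1,0)
step 2: output 2; order=[0,2]; indeg=(0,2,0,0,1,2,0,0)
step 3: output 3; order=[0,2,3]; indeg=(0,1,0,0,1,2,0,0)
step 4: output 6; order=[0,2,3,6]; indeg=(0,1,0,0,1,2,0,0)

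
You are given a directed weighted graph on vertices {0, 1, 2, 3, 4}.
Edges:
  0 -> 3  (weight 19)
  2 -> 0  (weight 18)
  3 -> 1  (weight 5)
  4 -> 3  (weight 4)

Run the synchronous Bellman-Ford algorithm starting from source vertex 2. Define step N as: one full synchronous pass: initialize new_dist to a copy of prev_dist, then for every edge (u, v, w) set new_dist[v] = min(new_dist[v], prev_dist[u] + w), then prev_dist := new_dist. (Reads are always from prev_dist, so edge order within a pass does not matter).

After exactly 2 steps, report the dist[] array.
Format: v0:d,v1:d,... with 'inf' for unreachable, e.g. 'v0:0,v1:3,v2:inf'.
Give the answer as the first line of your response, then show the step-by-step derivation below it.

v0:18,v1:inf,v2:0,v3:37,v4:inf

step 1: dist = v0:18,v1:inf,v2:0,v3:inf,v4:inf
step 2: dist = v0:18,v1:inf,v2:0,v3:37,v4:inf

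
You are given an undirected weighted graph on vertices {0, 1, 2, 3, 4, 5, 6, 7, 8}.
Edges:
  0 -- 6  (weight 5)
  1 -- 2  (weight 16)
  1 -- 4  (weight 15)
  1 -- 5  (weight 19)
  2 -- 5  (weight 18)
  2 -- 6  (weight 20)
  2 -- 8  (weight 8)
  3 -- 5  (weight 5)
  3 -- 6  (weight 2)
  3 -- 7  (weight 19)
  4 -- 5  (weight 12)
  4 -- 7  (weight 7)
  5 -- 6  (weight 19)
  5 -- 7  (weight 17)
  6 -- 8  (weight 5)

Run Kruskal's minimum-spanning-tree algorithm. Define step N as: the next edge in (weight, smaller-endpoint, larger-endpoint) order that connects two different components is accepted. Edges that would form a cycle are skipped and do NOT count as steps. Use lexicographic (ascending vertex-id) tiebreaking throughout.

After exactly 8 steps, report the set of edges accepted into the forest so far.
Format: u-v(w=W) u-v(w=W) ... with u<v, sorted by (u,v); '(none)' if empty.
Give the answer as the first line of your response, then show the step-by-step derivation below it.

0-6(w=5) 1-4(w=15) 2-8(w=8) 3-5(w=5) 3-6(w=2) 4-5(w=12) 4-7(w=7) 6-8(w=5)

step 1: add edge 3-6 (w=2); MST = {3-6(w=2)}
step 2: add edge 0-6 (w=5); MST = {0-6(w=5) 3-6(w=2)}
step 3: add edge 3-5 (w=5); MST = {0-6(w=5) 3-5(w=5) 3-6(w=2)}
step 4: add edge 6-8 (w=5); MST = {0-6(w=5) 3-5(w=5) 3-6(w=2) 6-8(w=5)}
step 5: add edge 4-7 (w=7); MST = {0-6(w=5) 3-5(w=5) 3-6(w=2) 4-7(w=7) 6-8(w=5)}
step 6: add edge 2-8 (w=8); MST = {0-6(w=5) 2-8(w=8) 3-5(w=5) 3-6(w=2) 4-7(w=7) 6-8(w=5)}
step 7: add edge 4-5 (w=12); MST = {0-6(w=5) 2-8(w=8) 3-5(w=5) 3-6(w=2) 4-5(w=12) 4-7(w=7) 6-8(w=5)}
step 8: add edge 1-4 (w=15); MST = {0-6(w=5) 1-4(w=15) 2-8(w=8) 3-5(w=5) 3-6(w=2) 4-5(w=12) 4-7(w=7) 6-8(w=5)}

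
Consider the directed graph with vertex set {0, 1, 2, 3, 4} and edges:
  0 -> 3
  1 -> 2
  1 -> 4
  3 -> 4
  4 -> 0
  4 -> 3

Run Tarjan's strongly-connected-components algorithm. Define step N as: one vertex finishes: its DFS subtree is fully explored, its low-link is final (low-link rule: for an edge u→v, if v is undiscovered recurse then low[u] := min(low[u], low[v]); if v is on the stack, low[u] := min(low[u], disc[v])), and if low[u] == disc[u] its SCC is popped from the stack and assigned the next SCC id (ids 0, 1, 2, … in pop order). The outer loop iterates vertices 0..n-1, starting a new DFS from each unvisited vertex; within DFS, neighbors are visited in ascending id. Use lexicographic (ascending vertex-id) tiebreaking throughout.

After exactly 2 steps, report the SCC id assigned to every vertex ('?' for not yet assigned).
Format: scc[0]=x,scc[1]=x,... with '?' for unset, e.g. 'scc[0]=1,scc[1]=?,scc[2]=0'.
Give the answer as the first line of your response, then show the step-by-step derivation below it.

scc[0]=?,scc[1]=?,scc[2]=?,scc[3]=?,scc[4]=?

step 1: low=(low[0]=0,low[1]=?,low[2]=?,low[3]=1,low[4]=0); scc=(scc[0]=?,scc[1]=?,scc[2]=?,scc[3]=?,scc[4]=?)
step 2: low=(low[0]=0,low[1]=?,low[2]=?,low[3]=0,low[4]=0); scc=(scc[0]=?,scc[1]=?,scc[2]=?,scc[3]=?,scc[4]=?)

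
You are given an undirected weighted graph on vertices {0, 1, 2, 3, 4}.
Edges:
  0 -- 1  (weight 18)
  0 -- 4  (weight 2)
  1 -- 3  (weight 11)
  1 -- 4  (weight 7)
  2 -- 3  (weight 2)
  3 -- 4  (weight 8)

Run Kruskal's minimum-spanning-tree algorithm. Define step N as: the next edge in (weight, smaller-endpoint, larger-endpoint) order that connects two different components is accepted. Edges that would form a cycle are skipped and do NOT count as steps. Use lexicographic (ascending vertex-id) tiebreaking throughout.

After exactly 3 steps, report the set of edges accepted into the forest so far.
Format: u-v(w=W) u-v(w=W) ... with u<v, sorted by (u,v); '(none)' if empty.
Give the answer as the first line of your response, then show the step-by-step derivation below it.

0-4(w=2) 1-4(w=7) 2-3(w=2)

step 1: add edge 0-4 (w=2); MST = {0-4(w=2)}
step 2: add edge 2-3 (w=2); MST = {0-4(w=2) 2-3(w=2)}
step 3: add edge 1-4 (w=7); MST = {0-4(w=2) 1-4(w=7) 2-3(w=2)}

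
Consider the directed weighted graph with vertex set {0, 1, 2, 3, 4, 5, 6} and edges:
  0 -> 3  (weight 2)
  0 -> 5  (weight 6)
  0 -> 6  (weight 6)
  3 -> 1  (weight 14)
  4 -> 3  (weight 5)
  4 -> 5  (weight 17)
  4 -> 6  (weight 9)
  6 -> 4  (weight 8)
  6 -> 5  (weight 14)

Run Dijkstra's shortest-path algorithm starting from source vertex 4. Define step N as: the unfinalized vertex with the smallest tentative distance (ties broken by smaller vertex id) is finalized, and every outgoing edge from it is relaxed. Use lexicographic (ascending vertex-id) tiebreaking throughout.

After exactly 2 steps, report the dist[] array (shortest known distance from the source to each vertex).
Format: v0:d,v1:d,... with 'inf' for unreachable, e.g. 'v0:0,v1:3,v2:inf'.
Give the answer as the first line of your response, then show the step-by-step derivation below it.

v0:inf,v1:19,v2:inf,v3:5,v4:0,v5:17,v6:9

step 1: dist = v0:inf,v1:inf,v2:inf,v3:5,v4:0,v5:17,v6:9
step 2: dist = v0:inf,v1:19,v2:inf,v3:5,v4:0,v5:17,v6:9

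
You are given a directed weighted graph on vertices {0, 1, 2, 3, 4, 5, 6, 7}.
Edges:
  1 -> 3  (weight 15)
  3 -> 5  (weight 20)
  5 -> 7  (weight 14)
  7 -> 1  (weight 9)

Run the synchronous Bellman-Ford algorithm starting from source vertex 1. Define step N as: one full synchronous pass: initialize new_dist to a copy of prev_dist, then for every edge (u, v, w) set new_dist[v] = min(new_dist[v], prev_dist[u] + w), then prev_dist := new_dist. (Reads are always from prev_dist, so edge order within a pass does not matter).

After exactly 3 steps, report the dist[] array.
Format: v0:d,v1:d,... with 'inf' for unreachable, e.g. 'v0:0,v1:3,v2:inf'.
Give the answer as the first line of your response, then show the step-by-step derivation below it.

v0:inf,v1:0,v2:inf,v3:15,v4:inf,v5:35,v6:inf,v7:49

step 1: dist = v0:inf,v1:0,v2:inf,v3:15,v4:inf,v5:inf,v6:inf,v7:inf
step 2: dist = v0:inf,v1:0,v2:inf,v3:15,v4:inf,v5:35,v6:inf,v7:inf
step 3: dist = v0:inf,v1:0,v2:inf,v3:15,v4:inf,v5:35,v6:inf,v7:49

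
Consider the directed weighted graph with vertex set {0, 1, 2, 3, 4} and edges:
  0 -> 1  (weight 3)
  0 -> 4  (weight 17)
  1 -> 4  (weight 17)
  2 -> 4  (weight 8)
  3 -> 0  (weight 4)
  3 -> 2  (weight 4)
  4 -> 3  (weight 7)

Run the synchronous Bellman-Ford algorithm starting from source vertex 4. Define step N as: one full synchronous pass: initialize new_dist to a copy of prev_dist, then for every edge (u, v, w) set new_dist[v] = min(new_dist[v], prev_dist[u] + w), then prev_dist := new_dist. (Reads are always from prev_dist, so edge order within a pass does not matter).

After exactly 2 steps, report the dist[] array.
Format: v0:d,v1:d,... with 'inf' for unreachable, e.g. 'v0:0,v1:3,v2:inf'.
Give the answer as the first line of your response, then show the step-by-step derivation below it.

v0:11,v1:inf,v2:11,v3:7,v4:0

step 1: dist = v0:inf,v1:inf,v2:inf,v3:7,v4:0
step 2: dist = v0:11,v1:inf,v2:11,v3:7,v4:0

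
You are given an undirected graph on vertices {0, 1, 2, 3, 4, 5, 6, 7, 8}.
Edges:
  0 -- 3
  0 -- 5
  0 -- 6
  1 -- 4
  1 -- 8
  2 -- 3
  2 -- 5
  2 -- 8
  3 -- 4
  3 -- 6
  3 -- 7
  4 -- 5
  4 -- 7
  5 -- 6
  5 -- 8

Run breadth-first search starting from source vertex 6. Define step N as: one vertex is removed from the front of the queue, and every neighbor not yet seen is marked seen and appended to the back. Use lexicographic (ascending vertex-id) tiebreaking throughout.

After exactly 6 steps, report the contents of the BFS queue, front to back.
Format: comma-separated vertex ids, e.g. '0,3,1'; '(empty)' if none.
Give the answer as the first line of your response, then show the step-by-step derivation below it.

7,8,1

step 1: dequeue 6; queue=[0,3,5]; order=6
step 2: dequeue 0; queue=[3,5]; order=6,0
step 3: dequeue 3; queue=[5,2,4,7]; order=6,0,3
step 4: dequeue 5; queue=[2,4,7,8]; order=6,0,3,5
step 5: dequeue 2; queue=[4,7,8]; order=6,0,3,5,2
step 6: dequeue 4; queue=[7,8,1]; order=6,0,3,5,2,4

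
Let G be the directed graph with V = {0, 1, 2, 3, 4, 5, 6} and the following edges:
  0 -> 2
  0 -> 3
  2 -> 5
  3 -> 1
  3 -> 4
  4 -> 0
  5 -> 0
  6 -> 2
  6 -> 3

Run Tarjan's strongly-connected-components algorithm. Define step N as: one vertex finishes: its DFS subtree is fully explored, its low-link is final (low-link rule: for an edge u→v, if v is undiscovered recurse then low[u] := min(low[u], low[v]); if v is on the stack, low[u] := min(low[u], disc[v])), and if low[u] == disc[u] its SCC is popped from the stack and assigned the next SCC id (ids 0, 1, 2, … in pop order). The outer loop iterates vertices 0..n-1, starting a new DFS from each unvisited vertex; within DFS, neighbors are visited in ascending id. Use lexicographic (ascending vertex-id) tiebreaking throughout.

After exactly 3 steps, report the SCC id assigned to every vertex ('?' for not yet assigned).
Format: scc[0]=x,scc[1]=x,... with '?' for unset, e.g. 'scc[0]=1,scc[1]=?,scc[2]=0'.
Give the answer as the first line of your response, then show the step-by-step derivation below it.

scc[0]=?,scc[1]=0,scc[2]=?,scc[3]=?,scc[4]=?,scc[5]=?,scc[6]=?

step 1: low=(low[0]=0,low[1]=?,low[2]=1,low[3]=?,low[4]=?,low[5]=0,low[6]=?); scc=(scc[0]=?,scc[1]=?,scc[2]=?,scc[3]=?,scc[4]=?,scc[5]=?,scc[6]=?)
step 2: low=(low[0]=0,low[1]=?,low[2]=0,low[3]=?,low[4]=?,low[5]=0,low[6]=?); scc=(scc[0]=?,scc[1]=?,scc[2]=?,scc[3]=?,scc[4]=?,scc[5]=?,scc[6]=?)
step 3: low=(low[0]=0,low[1]=4,low[2]=0,low[3]=3,low[4]=?,low[5]=0,low[6]=?); scc=(scc[0]=?,scc[1]=0,scc[2]=?,scc[3]=?,scc[4]=?,scc[5]=?,scc[6]=?)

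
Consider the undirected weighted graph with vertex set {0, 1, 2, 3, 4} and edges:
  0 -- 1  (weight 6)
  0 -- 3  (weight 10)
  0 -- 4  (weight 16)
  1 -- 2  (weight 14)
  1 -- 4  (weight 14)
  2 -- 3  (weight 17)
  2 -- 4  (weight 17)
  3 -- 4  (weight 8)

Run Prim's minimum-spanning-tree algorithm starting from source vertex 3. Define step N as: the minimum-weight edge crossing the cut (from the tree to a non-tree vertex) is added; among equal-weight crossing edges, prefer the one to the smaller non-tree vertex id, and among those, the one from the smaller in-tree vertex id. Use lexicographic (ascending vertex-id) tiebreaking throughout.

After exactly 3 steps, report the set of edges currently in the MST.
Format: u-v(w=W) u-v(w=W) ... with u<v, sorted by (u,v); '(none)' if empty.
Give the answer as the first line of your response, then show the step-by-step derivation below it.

0-1(w=6) 0-3(w=10) 3-4(w=8)

step 1: add edge 3-4 (w=8); MST = {3-4(w=8)}
step 2: add edge 0-3 (w=10); MST = {0-3(w=10) 3-4(w=8)}
step 3: add edge 0-1 (w=6); MST = {0-1(w=6) 0-3(w=10) 3-4(w=8)}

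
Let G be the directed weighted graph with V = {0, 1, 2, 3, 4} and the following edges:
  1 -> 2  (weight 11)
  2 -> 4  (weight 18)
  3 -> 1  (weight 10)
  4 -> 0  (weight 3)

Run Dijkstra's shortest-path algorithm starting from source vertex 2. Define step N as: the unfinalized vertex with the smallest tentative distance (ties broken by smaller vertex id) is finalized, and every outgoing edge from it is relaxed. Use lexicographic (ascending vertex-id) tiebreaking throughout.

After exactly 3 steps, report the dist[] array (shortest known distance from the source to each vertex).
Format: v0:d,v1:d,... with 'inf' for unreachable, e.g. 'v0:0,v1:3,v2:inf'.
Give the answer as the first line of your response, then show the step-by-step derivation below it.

v0:21,v1:inf,v2:0,v3:inf,v4:18

step 1: dist = v0:inf,v1:inf,v2:0,v3:inf,v4:18
step 2: dist = v0:21,v1:inf,v2:0,v3:inf,v4:18
step 3: dist = v0:21,v1:inf,v2:0,v3:inf,v4:18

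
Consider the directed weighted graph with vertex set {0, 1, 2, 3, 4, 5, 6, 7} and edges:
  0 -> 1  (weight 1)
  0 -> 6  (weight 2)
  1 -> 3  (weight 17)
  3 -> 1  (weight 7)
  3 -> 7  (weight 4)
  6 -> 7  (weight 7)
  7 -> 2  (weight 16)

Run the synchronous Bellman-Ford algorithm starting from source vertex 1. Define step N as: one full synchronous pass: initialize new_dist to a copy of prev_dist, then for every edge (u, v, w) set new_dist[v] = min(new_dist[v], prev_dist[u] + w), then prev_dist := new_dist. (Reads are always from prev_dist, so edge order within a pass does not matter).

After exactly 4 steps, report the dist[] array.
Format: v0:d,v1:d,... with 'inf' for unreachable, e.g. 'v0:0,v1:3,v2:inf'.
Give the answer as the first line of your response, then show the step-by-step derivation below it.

v0:inf,v1:0,v2:37,v3:17,v4:inf,v5:inf,v6:inf,v7:21

step 1: dist = v0:inf,v1:0,v2:inf,v3:17,v4:inf,v5:inf,v6:inf,v7:inf
step 2: dist = v0:inf,v1:0,v2:inf,v3:17,v4:inf,v5:inf,v6:inf,v7:21
step 3: dist = v0:inf,v1:0,v2:37,v3:17,v4:inf,v5:inf,v6:inf,v7:21
step 4: dist = v0:inf,v1:0,v2:37,v3:17,v4:inf,v5:inf,v6:inf,v7:21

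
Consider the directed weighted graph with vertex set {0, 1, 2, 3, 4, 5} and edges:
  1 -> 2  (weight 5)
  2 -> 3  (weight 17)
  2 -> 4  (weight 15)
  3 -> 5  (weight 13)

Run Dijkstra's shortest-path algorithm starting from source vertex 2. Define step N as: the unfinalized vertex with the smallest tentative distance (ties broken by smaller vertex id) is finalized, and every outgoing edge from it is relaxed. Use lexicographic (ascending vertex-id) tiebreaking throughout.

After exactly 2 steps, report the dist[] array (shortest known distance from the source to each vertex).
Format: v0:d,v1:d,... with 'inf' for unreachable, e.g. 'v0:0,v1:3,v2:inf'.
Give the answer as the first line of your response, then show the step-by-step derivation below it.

v0:inf,v1:inf,v2:0,v3:17,v4:15,v5:inf

step 1: dist = v0:inf,v1:inf,v2:0,v3:17,v4:15,v5:inf
step 2: dist = v0:inf,v1:inf,v2:0,v3:17,v4:15,v5:inf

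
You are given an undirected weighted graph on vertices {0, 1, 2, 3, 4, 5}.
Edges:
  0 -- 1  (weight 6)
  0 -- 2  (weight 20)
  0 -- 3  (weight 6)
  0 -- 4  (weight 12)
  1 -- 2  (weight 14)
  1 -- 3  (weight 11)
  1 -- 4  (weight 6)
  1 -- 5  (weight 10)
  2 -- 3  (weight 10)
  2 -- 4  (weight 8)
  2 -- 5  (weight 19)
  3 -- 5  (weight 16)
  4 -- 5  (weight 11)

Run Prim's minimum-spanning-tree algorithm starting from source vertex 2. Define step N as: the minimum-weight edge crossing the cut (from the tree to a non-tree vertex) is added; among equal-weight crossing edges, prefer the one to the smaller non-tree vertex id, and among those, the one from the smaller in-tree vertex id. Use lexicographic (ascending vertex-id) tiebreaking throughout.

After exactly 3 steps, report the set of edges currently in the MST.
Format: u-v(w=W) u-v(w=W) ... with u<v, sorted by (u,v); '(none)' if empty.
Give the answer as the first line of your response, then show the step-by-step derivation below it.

0-1(w=6) 1-4(w=6) 2-4(w=8)

step 1: add edge 2-4 (w=8); MST = {2-4(w=8)}
step 2: add edge 1-4 (w=6); MST = {1-4(w=6) 2-4(w=8)}
step 3: add edge 0-1 (w=6); MST = {0-1(w=6) 1-4(w=6) 2-4(w=8)}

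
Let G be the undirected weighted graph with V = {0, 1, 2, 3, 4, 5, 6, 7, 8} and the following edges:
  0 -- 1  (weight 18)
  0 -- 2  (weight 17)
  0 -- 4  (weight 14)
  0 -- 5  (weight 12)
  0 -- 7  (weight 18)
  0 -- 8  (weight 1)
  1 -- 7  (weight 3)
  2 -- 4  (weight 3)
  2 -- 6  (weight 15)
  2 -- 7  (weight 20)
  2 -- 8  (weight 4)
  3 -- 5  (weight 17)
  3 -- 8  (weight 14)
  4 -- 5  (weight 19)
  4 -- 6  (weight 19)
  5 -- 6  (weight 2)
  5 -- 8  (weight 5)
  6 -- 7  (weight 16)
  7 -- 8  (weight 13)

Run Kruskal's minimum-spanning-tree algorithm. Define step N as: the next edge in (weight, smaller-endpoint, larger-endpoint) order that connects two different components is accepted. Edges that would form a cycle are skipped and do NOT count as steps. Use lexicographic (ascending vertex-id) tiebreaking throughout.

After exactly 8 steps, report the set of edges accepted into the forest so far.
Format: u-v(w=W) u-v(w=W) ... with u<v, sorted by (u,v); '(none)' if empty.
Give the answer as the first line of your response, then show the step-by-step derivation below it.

0-8(w=1) 1-7(w=3) 2-4(w=3) 2-8(w=4) 3-8(w=14) 5-6(w=2) 5-8(w=5) 7-8(w=13)

step 1: add edge 0-8 (w=1); MST = {0-8(w=1)}
step 2: add edge 5-6 (w=2); MST = {0-8(w=1) 5-6(w=2)}
step 3: add edge 1-7 (w=3); MST = {0-8(w=1) 1-7(w=3) 5-6(w=2)}
step 4: add edge 2-4 (w=3); MST = {0-8(w=1) 1-7(w=3) 2-4(w=3) 5-6(w=2)}
step 5: add edge 2-8 (w=4); MST = {0-8(w=1) 1-7(w=3) 2-4(w=3) 2-8(w=4) 5-6(w=2)}
step 6: add edge 5-8 (w=5); MST = {0-8(w=1) 1-7(w=3) 2-4(w=3) 2-8(w=4) 5-6(w=2) 5-8(w=5)}
step 7: add edge 7-8 (w=13); MST = {0-8(w=1) 1-7(w=3) 2-4(w=3) 2-8(w=4) 5-6(w=2) 5-8(w=5) 7-8(w=13)}
step 8: add edge 3-8 (w=14); MST = {0-8(w=1) 1-7(w=3) 2-4(w=3) 2-8(w=4) 3-8(w=14) 5-6(w=2) 5-8(w=5) 7-8(w=13)}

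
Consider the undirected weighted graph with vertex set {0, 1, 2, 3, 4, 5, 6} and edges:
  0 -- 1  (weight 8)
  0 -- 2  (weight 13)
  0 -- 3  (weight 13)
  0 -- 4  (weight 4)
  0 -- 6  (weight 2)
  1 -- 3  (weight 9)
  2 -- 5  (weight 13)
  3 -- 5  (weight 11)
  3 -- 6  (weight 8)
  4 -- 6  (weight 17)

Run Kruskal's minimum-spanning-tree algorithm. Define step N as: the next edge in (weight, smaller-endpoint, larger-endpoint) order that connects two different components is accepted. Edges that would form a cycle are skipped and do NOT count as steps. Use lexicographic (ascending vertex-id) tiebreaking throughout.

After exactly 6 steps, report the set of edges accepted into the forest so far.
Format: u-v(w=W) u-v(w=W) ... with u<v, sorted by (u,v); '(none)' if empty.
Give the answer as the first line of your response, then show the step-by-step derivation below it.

0-1(w=8) 0-2(w=13) 0-4(w=4) 0-6(w=2) 3-5(w=11) 3-6(w=8)

step 1: add edge 0-6 (w=2); MST = {0-6(w=2)}
step 2: add edge 0-4 (w=4); MST = {0-4(w=4) 0-6(w=2)}
step 3: add edge 0-1 (w=8); MST = {0-1(w=8) 0-4(w=4) 0-6(w=2)}
step 4: add edge 3-6 (w=8); MST = {0-1(w=8) 0-4(w=4) 0-6(w=2) 3-6(w=8)}
step 5: add edge 3-5 (w=11); MST = {0-1(w=8) 0-4(w=4) 0-6(w=2) 3-5(w=11) 3-6(w=8)}
step 6: add edge 0-2 (w=13); MST = {0-1(w=8) 0-2(w=13) 0-4(w=4) 0-6(w=2) 3-5(w=11) 3-6(w=8)}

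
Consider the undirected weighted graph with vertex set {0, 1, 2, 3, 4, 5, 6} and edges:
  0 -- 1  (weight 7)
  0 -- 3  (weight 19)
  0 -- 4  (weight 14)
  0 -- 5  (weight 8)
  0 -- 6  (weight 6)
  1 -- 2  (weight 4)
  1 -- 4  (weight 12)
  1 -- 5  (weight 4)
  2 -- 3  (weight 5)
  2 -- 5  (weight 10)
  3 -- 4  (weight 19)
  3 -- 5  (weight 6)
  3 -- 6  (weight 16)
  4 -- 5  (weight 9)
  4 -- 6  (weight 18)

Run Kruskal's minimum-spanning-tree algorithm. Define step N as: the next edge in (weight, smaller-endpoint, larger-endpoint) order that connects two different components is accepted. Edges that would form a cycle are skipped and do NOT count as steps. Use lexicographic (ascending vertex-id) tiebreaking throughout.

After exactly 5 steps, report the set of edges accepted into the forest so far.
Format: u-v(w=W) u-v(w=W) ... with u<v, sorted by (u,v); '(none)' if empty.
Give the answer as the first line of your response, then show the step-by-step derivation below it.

0-1(w=7) 0-6(w=6) 1-2(w=4) 1-5(w=4) 2-3(w=5)

step 1: add edge 1-2 (w=4); MST = {1-2(w=4)}
step 2: add edge 1-5 (w=4); MST = {1-2(w=4) 1-5(w=4)}
step 3: add edge 2-3 (w=5); MST = {1-2(w=4) 1-5(w=4) 2-3(w=5)}
step 4: add edge 0-6 (w=6); MST = {0-6(w=6) 1-2(w=4) 1-5(w=4) 2-3(w=5)}
step 5: add edge 0-1 (w=7); MST = {0-1(w=7) 0-6(w=6) 1-2(w=4) 1-5(w=4) 2-3(w=5)}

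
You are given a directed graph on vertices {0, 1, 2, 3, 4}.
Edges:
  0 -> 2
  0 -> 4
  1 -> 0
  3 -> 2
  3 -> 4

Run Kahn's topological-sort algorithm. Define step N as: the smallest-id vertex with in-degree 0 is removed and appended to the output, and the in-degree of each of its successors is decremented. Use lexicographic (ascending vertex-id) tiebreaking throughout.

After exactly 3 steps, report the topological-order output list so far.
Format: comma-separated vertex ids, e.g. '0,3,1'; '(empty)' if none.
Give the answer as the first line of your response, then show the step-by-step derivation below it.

1,0,3

step 1: output 1; order=[1]; indeg=(0,0,2,0,2)
step 2: output 0; order=[1,0]; indeg=(0,0,1,0,1)
step 3: output 3; order=[1,0,3]; indeg=(0,0,0,0,0)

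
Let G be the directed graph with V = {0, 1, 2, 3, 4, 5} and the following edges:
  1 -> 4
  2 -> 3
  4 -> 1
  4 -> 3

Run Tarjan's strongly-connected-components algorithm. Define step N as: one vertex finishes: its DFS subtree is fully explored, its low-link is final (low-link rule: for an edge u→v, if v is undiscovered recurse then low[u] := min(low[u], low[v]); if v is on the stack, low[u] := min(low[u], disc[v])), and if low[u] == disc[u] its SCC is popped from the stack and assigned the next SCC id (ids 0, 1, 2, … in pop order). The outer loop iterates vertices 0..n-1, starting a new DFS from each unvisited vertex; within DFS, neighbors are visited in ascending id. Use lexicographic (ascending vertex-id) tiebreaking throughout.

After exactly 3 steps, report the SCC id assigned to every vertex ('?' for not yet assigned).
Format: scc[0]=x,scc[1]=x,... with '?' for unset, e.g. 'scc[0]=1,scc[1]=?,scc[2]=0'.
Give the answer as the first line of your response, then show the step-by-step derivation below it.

scc[0]=0,scc[1]=?,scc[2]=?,scc[3]=1,scc[4]=?,scc[5]=?

step 1: low=(low[0]=0,low[1]=?,low[2]=?,low[3]=?,low[4]=?,low[5]=?); scc=(scc[0]=0,scc[1]=?,scc[2]=?,scc[3]=?,scc[4]=?,scc[5]=?)
step 2: low=(low[0]=0,low[1]=1,low[2]=?,low[3]=3,low[4]=1,low[5]=?); scc=(scc[0]=0,scc[1]=?,scc[2]=?,scc[3]=1,scc[4]=?,scc[5]=?)
step 3: low=(low[0]=0,low[1]=1,low[2]=?,low[3]=3,low[4]=1,low[5]=?); scc=(scc[0]=0,scc[1]=?,scc[2]=?,scc[3]=1,scc[4]=?,scc[5]=?)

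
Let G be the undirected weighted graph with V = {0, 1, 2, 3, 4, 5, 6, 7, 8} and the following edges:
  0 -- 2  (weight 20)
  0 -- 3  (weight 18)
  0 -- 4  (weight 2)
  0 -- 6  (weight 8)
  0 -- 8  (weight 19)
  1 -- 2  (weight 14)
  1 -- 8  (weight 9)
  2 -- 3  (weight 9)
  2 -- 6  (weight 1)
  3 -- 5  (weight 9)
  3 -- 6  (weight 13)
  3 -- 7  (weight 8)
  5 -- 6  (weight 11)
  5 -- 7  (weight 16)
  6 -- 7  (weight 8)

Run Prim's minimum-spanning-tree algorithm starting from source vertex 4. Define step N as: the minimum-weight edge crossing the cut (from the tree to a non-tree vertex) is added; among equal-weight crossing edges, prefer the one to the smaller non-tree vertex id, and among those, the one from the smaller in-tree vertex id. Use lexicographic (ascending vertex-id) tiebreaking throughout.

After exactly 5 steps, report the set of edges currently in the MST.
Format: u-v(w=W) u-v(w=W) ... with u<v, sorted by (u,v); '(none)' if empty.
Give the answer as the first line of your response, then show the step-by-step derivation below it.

0-4(w=2) 0-6(w=8) 2-6(w=1) 3-7(w=8) 6-7(w=8)

step 1: add edge 0-4 (w=2); MST = {0-4(w=2)}
step 2: add edge 0-6 (w=8); MST = {0-4(w=2) 0-6(w=8)}
step 3: add edge 2-6 (w=1); MST = {0-4(w=2) 0-6(w=8) 2-6(w=1)}
step 4: add edge 6-7 (w=8); MST = {0-4(w=2) 0-6(w=8) 2-6(w=1) 6-7(w=8)}
step 5: add edge 3-7 (w=8); MST = {0-4(w=2) 0-6(w=8) 2-6(w=1) 3-7(w=8) 6-7(w=8)}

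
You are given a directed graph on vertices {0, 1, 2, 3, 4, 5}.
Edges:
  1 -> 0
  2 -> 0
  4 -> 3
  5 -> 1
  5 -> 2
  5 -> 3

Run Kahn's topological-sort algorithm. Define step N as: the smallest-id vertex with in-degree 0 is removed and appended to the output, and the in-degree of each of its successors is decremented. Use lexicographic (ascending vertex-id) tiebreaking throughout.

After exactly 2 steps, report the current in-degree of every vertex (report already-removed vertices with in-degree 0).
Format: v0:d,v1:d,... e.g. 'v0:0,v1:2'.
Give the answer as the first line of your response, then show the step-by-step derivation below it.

v0:2,v1:0,v2:0,v3:0,v4:0,v5:0

step 1: output 4; order=[4]; indeg=(2,1,1,1,0,0)
step 2: output 5; order=[4,5]; indeg=(2,0,0,0,0,0)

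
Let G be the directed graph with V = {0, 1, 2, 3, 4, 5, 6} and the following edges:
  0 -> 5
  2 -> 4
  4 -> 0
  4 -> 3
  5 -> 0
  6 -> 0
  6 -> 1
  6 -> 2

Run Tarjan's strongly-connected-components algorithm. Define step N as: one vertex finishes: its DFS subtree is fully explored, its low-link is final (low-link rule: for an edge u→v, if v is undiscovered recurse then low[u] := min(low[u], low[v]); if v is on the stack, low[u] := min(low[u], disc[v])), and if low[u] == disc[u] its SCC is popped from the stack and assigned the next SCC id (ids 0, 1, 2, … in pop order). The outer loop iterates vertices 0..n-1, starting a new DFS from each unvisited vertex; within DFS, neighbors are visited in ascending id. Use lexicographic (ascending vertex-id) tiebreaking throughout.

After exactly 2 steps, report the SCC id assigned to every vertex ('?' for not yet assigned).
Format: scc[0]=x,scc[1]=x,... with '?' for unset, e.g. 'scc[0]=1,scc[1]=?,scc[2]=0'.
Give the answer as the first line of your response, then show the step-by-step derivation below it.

scc[0]=0,scc[1]=?,scc[2]=?,scc[3]=?,scc[4]=?,scc[5]=0,scc[6]=?

step 1: low=(low[0]=0,low[1]=?,low[2]=?,low[3]=?,low[4]=?,low[5]=0,low[6]=?); scc=(scc[0]=?,scc[1]=?,scc[2]=?,scc[3]=?,scc[4]=?,scc[5]=?,scc[6]=?)
step 2: low=(low[0]=0,low[1]=?,low[2]=?,low[3]=?,low[4]=?,low[5]=0,low[6]=?); scc=(scc[0]=0,scc[1]=?,scc[2]=?,scc[3]=?,scc[4]=?,scc[5]=0,scc[6]=?)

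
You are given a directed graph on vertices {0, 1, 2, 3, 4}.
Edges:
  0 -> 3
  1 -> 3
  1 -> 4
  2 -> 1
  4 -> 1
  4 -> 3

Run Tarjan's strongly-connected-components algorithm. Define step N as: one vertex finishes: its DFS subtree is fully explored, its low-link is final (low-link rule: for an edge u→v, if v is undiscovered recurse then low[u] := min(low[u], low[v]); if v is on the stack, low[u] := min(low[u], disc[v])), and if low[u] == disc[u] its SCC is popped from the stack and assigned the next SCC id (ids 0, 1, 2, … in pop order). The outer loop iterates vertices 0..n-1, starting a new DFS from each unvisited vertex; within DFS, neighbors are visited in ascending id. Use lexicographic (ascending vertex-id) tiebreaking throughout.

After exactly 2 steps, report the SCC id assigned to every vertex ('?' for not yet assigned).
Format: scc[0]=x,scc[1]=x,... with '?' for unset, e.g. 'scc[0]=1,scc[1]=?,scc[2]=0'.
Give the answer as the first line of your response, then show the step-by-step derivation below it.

scc[0]=1,scc[1]=?,scc[2]=?,scc[3]=0,scc[4]=?

step 1: low=(low[0]=0,low[1]=?,low[2]=?,low[3]=1,low[4]=?); scc=(scc[0]=?,scc[1]=?,scc[2]=?,scc[3]=0,scc[4]=?)
step 2: low=(low[0]=0,low[1]=?,low[2]=?,low[3]=1,low[4]=?); scc=(scc[0]=1,scc[1]=?,scc[2]=?,scc[3]=0,scc[4]=?)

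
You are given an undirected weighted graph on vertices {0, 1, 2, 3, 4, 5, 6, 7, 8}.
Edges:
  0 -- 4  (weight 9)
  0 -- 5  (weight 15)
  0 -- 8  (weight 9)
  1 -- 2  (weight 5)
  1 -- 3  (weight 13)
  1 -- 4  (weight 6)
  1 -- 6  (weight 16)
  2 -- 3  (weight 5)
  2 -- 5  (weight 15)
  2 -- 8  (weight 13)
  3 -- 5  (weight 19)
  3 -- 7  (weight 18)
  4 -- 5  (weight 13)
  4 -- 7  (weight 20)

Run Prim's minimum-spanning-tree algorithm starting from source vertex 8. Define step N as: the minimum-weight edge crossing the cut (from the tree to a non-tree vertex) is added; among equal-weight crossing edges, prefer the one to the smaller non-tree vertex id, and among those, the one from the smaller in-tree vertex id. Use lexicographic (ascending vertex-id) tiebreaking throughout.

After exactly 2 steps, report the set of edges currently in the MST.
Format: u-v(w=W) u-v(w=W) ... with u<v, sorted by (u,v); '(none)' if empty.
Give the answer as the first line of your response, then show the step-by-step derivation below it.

0-4(w=9) 0-8(w=9)

step 1: add edge 0-8 (w=9); MST = {0-8(w=9)}
step 2: add edge 0-4 (w=9); MST = {0-4(w=9) 0-8(w=9)}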